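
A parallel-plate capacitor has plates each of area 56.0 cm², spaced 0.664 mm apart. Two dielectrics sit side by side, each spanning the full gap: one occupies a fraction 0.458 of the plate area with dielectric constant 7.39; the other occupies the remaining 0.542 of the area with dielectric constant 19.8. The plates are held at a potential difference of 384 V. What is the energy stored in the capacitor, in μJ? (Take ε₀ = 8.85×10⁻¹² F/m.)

U ≈ 77.7 μJ

A = 56.0 cm² = 5.60×10⁻³ m².
Side-by-side slabs ⇒ two capacitors in parallel, each spanning the full gap.
C₁ = κ₁ε₀A₁/d = 7.39 × 8.85×10⁻¹² × 2.56×10⁻³ / 6.64×10⁻⁴ = 2.53×10⁻¹⁰ F.
C₂ = κ₂ε₀A₂/d = 19.8 × 8.85×10⁻¹² × 3.04×10⁻³ / 6.64×10⁻⁴ = 8.01×10⁻¹⁰ F.
C = C₁ + C₂ = 1.05×10⁻⁹ F.
U = ½CV² = ½ × 1.05×10⁻⁹ × (384)² = 7.77×10⁻⁵ J.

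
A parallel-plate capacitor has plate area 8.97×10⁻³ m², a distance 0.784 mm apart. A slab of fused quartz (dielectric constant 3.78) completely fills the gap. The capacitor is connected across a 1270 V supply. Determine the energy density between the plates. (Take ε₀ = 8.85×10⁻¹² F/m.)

E = V/d = 1270 / 7.84×10⁻⁴ = 1.62×10⁶ V/m.
u = ½κε₀E² = ½ × 3.78 × 8.85×10⁻¹² × (1.62×10⁶)² = 43.9 J/m³.

u ≈ 43.9 J/m³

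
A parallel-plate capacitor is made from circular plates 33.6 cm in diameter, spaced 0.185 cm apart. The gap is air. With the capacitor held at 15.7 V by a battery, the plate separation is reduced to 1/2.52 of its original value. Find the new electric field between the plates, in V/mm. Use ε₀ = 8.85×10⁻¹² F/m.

A = π(33.6/2 cm)² = 8.87×10⁻² m².
Initially C₁ = ε₀A/d = 8.85×10⁻¹² × 8.87×10⁻² / 1.85×10⁻³ = 4.24×10⁻¹⁰ F.
E₁ = 8.49×10³ V/m.
Battery connected ⇒ V is held fixed. E = V/d, so E₂/E₁ = d₁/d₂ = 2.52.
E₂ = 2.52 × 8.49×10³ = 2.14×10⁴ V/m.

E ≈ 21.4 V/mm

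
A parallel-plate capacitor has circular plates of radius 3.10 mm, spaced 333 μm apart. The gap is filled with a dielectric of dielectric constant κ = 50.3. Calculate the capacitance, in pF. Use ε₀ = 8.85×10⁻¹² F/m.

A = π(3.10 mm)² = 3.02×10⁻⁵ m².
C = κε₀A/d = 50.3 × 8.85×10⁻¹² × 3.02×10⁻⁵ / 3.33×10⁻⁴ = 4.04×10⁻¹¹ F.

40.4 pF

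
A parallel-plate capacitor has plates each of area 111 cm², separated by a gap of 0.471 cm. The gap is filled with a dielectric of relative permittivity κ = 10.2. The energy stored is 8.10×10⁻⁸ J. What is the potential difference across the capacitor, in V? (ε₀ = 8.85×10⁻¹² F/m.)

A = 111 cm² = 1.11×10⁻² m².
C = κε₀A/d = 10.2 × 8.85×10⁻¹² × 1.11×10⁻² / 4.71×10⁻³ = 2.13×10⁻¹⁰ F.
V = √(2U/C) = √(2 × 8.10×10⁻⁸ / 2.13×10⁻¹⁰) = 27.6 V.

V ≈ 27.6 V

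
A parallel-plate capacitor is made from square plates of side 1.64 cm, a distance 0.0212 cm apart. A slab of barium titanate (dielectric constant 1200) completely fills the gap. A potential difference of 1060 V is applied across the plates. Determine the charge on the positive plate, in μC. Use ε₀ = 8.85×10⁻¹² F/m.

A = (1.64 cm)² = 2.69×10⁻⁴ m².
C = κε₀A/d = 1200 × 8.85×10⁻¹² × 2.69×10⁻⁴ / 2.12×10⁻⁴ = 1.35×10⁻⁸ F.
Q = CV = 1.35×10⁻⁸ × 1060 = 1.43×10⁻⁵ C.

14.3 μC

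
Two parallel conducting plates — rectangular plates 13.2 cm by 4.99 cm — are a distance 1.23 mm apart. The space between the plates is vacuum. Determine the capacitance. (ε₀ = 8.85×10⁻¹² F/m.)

C ≈ 47.4 pF

A = 13.2 × 4.99 cm² = 6.59×10⁻³ m².
C = ε₀A/d = 8.85×10⁻¹² × 6.59×10⁻³ / 1.23×10⁻³ = 4.74×10⁻¹¹ F.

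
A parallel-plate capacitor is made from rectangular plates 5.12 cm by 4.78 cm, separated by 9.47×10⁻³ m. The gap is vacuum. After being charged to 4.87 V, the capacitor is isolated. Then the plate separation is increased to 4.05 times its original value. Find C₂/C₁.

C₂/C₁ ≈ 0.247

C = ε₀A/d scales as 1/d, so C₂/C₁ = d₁/d₂ = 1/4.05 = 0.247.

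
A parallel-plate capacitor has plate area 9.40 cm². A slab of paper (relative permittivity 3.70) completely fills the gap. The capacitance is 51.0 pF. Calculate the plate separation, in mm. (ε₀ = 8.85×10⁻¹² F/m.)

d ≈ 0.604 mm

A = 9.40 cm² = 9.40×10⁻⁴ m².
d = κε₀A/C = 3.70 × 8.85×10⁻¹² × 9.40×10⁻⁴ / 5.10×10⁻¹¹ = 6.04×10⁻⁴ m.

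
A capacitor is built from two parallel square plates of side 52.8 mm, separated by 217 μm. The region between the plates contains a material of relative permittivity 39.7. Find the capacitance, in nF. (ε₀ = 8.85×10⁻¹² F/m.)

4.51 nF

A = (52.8 mm)² = 2.79×10⁻³ m².
C = κε₀A/d = 39.7 × 8.85×10⁻¹² × 2.79×10⁻³ / 2.17×10⁻⁴ = 4.51×10⁻⁹ F.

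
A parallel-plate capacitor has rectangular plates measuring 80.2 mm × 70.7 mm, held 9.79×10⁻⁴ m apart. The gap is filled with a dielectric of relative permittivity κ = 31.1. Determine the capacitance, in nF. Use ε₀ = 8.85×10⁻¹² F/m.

A = 80.2 × 70.7 mm² = 5.67×10⁻³ m².
C = κε₀A/d = 31.1 × 8.85×10⁻¹² × 5.67×10⁻³ / 9.79×10⁻⁴ = 1.59×10⁻⁹ F.

1.59 nF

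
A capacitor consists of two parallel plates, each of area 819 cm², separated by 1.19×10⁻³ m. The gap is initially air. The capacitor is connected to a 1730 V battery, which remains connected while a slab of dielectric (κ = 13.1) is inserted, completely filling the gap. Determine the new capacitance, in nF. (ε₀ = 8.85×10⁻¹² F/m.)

C ≈ 7.98 nF

A = 819 cm² = 8.19×10⁻² m².
Initially C₁ = ε₀A/d = 8.85×10⁻¹² × 8.19×10⁻² / 1.19×10⁻³ = 6.09×10⁻¹⁰ F.
C = κε₀A/d scales with κ, so C₂/C₁ = κ = 13.1.
C₂ = 13.1 × 6.09×10⁻¹⁰ = 7.98×10⁻⁹ F.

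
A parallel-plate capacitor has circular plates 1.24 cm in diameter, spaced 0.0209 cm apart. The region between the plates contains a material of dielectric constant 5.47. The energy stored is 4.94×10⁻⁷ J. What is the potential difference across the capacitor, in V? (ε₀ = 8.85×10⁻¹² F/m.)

A = π(1.24/2 cm)² = 1.21×10⁻⁴ m².
C = κε₀A/d = 5.47 × 8.85×10⁻¹² × 1.21×10⁻⁴ / 2.09×10⁻⁴ = 2.80×10⁻¹¹ F.
V = √(2U/C) = √(2 × 4.94×10⁻⁷ / 2.80×10⁻¹¹) = 1.88×10² V.

188 V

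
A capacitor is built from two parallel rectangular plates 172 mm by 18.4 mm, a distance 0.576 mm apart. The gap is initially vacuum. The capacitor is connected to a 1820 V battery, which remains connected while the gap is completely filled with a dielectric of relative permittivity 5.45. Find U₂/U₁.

5.45

Battery connected ⇒ V is held fixed.
C₂ = 5.45 C₁ and U = ½CV², so U₂/U₁ = C₂/C₁ = 5.45.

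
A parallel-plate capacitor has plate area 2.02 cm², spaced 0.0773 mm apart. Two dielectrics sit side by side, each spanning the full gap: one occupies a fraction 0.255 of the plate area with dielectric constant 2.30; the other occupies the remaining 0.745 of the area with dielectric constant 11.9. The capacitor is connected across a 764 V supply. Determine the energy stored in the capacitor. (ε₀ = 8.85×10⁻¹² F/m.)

U ≈ 63.8 μJ

A = 2.02 cm² = 2.02×10⁻⁴ m².
Side-by-side slabs ⇒ two capacitors in parallel, each spanning the full gap.
C₁ = κ₁ε₀A₁/d = 2.30 × 8.85×10⁻¹² × 5.15×10⁻⁵ / 7.73×10⁻⁵ = 1.36×10⁻¹¹ F.
C₂ = κ₂ε₀A₂/d = 11.9 × 8.85×10⁻¹² × 1.50×10⁻⁴ / 7.73×10⁻⁵ = 2.05×10⁻¹⁰ F.
C = C₁ + C₂ = 2.19×10⁻¹⁰ F.
U = ½CV² = ½ × 2.19×10⁻¹⁰ × (764)² = 6.38×10⁻⁵ J.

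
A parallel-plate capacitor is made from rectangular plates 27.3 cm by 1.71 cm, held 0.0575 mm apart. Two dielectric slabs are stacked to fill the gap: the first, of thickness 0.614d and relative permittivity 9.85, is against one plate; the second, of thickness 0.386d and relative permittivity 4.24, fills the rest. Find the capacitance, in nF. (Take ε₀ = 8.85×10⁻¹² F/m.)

A = 27.3 × 1.71 cm² = 4.67×10⁻³ m².
Stacked slabs ⇒ two capacitors in series, each with the full plate area.
C₁ = κ₁ε₀A/d₁ = 9.85 × 8.85×10⁻¹² × 4.67×10⁻³ / 3.53×10⁻⁵ = 1.15×10⁻⁸ F.
C₂ = κ₂ε₀A/d₂ = 4.24 × 8.85×10⁻¹² × 4.67×10⁻³ / 2.22×10⁻⁵ = 7.89×10⁻⁹ F.
C = (1/C₁ + 1/C₂)⁻¹ = 4.68×10⁻⁹ F.

4.68 nF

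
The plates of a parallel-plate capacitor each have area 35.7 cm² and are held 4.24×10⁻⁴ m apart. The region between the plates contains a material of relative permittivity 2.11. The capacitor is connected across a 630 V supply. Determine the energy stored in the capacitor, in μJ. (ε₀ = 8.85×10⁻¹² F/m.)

A = 35.7 cm² = 3.57×10⁻³ m².
C = κε₀A/d = 2.11 × 8.85×10⁻¹² × 3.57×10⁻³ / 4.24×10⁻⁴ = 1.57×10⁻¹⁰ F.
U = ½CV² = ½ × 1.57×10⁻¹⁰ × (630)² = 3.12×10⁻⁵ J.

31.2 μJ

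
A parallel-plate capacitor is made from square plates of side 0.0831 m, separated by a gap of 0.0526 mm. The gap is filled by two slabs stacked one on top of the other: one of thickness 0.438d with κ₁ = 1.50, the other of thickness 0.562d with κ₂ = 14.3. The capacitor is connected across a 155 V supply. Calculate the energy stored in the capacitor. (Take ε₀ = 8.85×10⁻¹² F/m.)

42.1 μJ

A = (0.0831 m)² = 6.91×10⁻³ m².
Stacked slabs ⇒ two capacitors in series, each with the full plate area.
C₁ = κ₁ε₀A/d₁ = 1.50 × 8.85×10⁻¹² × 6.91×10⁻³ / 2.30×10⁻⁵ = 3.98×10⁻⁹ F.
C₂ = κ₂ε₀A/d₂ = 14.3 × 8.85×10⁻¹² × 6.91×10⁻³ / 2.96×10⁻⁵ = 2.96×10⁻⁸ F.
C = (1/C₁ + 1/C₂)⁻¹ = 3.51×10⁻⁹ F.
U = ½CV² = ½ × 3.51×10⁻⁹ × (155)² = 4.21×10⁻⁵ J.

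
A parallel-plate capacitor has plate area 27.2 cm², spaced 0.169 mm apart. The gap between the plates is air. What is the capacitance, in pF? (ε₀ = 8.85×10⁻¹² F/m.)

A = 27.2 cm² = 2.72×10⁻³ m².
C = ε₀A/d = 8.85×10⁻¹² × 2.72×10⁻³ / 1.69×10⁻⁴ = 1.42×10⁻¹⁰ F.

C ≈ 142 pF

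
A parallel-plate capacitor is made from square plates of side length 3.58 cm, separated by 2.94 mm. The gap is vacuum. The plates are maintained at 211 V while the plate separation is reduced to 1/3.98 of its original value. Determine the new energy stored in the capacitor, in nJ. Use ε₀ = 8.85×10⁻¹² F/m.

A = (3.58 cm)² = 1.28×10⁻³ m².
Initially C₁ = ε₀A/d = 8.85×10⁻¹² × 1.28×10⁻³ / 2.94×10⁻³ = 3.86×10⁻¹² F.
U₁ = 8.59×10⁻⁸ J.
Battery connected ⇒ V is held fixed. C₂ = 3.98 C₁ and U = ½CV², so U₂/U₁ = C₂/C₁ = 3.98.
U₂ = 3.98 × 8.59×10⁻⁸ = 3.42×10⁻⁷ J.

U ≈ 342 nJ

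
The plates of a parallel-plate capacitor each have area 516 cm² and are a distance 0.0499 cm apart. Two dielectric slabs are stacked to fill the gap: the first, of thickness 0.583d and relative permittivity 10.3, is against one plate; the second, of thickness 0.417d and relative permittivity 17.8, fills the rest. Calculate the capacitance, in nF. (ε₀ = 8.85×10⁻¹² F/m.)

11.4 nF

A = 516 cm² = 5.16×10⁻² m².
Stacked slabs ⇒ two capacitors in series, each with the full plate area.
C₁ = κ₁ε₀A/d₁ = 10.3 × 8.85×10⁻¹² × 5.16×10⁻² / 2.91×10⁻⁴ = 1.62×10⁻⁸ F.
C₂ = κ₂ε₀A/d₂ = 17.8 × 8.85×10⁻¹² × 5.16×10⁻² / 2.08×10⁻⁴ = 3.91×10⁻⁸ F.
C = (1/C₁ + 1/C₂)⁻¹ = 1.14×10⁻⁸ F.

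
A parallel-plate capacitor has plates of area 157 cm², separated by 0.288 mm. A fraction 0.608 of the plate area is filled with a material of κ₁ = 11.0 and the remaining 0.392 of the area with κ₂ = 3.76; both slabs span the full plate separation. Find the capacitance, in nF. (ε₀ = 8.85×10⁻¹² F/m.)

A = 157 cm² = 1.57×10⁻² m².
Side-by-side slabs ⇒ two capacitors in parallel, each spanning the full gap.
C₁ = κ₁ε₀A₁/d = 11.0 × 8.85×10⁻¹² × 9.55×10⁻³ / 2.88×10⁻⁴ = 3.23×10⁻⁹ F.
C₂ = κ₂ε₀A₂/d = 3.76 × 8.85×10⁻¹² × 6.15×10⁻³ / 2.88×10⁻⁴ = 7.11×10⁻¹⁰ F.
C = C₁ + C₂ = 3.94×10⁻⁹ F.

C ≈ 3.94 nF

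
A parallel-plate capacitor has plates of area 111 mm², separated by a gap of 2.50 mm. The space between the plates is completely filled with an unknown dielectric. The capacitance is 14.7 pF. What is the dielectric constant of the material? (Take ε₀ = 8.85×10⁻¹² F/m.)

A = 111 mm² = 1.11×10⁻⁴ m².
κ = Cd/(ε₀A) = 1.47×10⁻¹¹ × 2.50×10⁻³ / (8.85×10⁻¹² × 1.11×10⁻⁴) = 37.4.

37.4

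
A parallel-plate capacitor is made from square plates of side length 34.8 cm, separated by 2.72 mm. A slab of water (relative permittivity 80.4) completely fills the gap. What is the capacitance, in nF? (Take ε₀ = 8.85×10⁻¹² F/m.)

31.7 nF

A = (34.8 cm)² = 0.121 m².
C = κε₀A/d = 80.4 × 8.85×10⁻¹² × 0.121 / 2.72×10⁻³ = 3.17×10⁻⁸ F.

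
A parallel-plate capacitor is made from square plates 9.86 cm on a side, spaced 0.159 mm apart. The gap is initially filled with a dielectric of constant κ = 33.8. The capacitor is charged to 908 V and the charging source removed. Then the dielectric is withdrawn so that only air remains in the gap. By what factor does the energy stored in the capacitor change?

33.8

Isolated ⇒ Q is held fixed.
C₂ = 0.0296 C₁ and U = Q²/(2C), so U₂/U₁ = C₁/C₂ = 33.8.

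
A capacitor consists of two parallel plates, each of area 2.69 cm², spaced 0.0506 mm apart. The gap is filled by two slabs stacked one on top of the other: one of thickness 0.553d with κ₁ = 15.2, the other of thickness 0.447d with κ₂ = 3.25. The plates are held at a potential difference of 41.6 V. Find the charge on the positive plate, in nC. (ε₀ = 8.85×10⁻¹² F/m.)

Q ≈ 11.3 nC

A = 2.69 cm² = 2.69×10⁻⁴ m².
Stacked slabs ⇒ two capacitors in series, each with the full plate area.
C₁ = κ₁ε₀A/d₁ = 15.2 × 8.85×10⁻¹² × 2.69×10⁻⁴ / 2.80×10⁻⁵ = 1.29×10⁻⁹ F.
C₂ = κ₂ε₀A/d₂ = 3.25 × 8.85×10⁻¹² × 2.69×10⁻⁴ / 2.26×10⁻⁵ = 3.42×10⁻¹⁰ F.
C = (1/C₁ + 1/C₂)⁻¹ = 2.71×10⁻¹⁰ F.
Q = CV = 2.71×10⁻¹⁰ × 41.6 = 1.13×10⁻⁸ C.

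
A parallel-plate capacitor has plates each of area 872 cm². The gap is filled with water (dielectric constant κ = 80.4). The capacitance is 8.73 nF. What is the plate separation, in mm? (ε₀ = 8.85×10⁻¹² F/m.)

d ≈ 7.11 mm

A = 872 cm² = 8.72×10⁻² m².
d = κε₀A/C = 80.4 × 8.85×10⁻¹² × 8.72×10⁻² / 8.73×10⁻⁹ = 7.11×10⁻³ m.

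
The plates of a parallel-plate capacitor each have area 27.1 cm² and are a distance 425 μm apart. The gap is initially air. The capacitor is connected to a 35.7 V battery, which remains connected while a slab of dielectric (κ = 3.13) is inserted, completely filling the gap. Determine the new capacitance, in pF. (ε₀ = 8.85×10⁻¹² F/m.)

A = 27.1 cm² = 2.71×10⁻³ m².
Initially C₁ = ε₀A/d = 8.85×10⁻¹² × 2.71×10⁻³ / 4.25×10⁻⁴ = 5.64×10⁻¹¹ F.
C = κε₀A/d scales with κ, so C₂/C₁ = κ = 3.13.
C₂ = 3.13 × 5.64×10⁻¹¹ = 1.77×10⁻¹⁰ F.

177 pF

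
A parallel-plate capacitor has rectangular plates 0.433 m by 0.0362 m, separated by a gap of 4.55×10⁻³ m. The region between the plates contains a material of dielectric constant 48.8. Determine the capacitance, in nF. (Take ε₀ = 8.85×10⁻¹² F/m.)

A = 0.433 × 0.0362 m² = 1.57×10⁻² m².
C = κε₀A/d = 48.8 × 8.85×10⁻¹² × 1.57×10⁻² / 4.55×10⁻³ = 1.49×10⁻⁹ F.

1.49 nF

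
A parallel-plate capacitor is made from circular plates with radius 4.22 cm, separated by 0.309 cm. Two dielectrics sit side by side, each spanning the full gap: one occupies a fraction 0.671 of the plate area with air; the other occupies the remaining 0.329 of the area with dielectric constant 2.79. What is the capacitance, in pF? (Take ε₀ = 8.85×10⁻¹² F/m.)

A = π(4.22 cm)² = 5.59×10⁻³ m².
Side-by-side slabs ⇒ two capacitors in parallel, each spanning the full gap.
C₁ = κ₁ε₀A₁/d = 1.00 × 8.85×10⁻¹² × 3.75×10⁻³ / 3.09×10⁻³ = 1.08×10⁻¹¹ F.
C₂ = κ₂ε₀A₂/d = 2.79 × 8.85×10⁻¹² × 1.84×10⁻³ / 3.09×10⁻³ = 1.47×10⁻¹¹ F.
C = C₁ + C₂ = 2.55×10⁻¹¹ F.

25.5 pF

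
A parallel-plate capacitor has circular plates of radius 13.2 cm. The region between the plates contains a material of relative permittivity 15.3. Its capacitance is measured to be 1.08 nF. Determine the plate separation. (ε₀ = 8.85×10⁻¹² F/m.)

A = π(13.2 cm)² = 5.47×10⁻² m².
d = κε₀A/C = 15.3 × 8.85×10⁻¹² × 5.47×10⁻² / 1.08×10⁻⁹ = 6.86×10⁻³ m.

d ≈ 6.86 mm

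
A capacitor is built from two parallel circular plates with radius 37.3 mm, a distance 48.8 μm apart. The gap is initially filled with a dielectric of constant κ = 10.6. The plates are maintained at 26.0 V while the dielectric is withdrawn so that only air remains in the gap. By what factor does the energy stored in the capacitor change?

0.0943

Battery connected ⇒ V is held fixed.
C₂ = 0.0943 C₁ and U = ½CV², so U₂/U₁ = C₂/C₁ = 0.0943.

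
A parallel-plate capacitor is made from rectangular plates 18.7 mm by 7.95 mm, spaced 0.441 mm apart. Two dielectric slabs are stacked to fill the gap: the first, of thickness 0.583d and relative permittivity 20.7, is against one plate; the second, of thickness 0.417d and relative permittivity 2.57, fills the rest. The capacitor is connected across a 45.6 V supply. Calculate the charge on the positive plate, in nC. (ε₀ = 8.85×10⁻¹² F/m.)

A = 18.7 × 7.95 mm² = 1.49×10⁻⁴ m².
Stacked slabs ⇒ two capacitors in series, each with the full plate area.
C₁ = κ₁ε₀A/d₁ = 20.7 × 8.85×10⁻¹² × 1.49×10⁻⁴ / 2.57×10⁻⁴ = 1.06×10⁻¹⁰ F.
C₂ = κ₂ε₀A/d₂ = 2.57 × 8.85×10⁻¹² × 1.49×10⁻⁴ / 1.84×10⁻⁴ = 1.84×10⁻¹¹ F.
C = (1/C₁ + 1/C₂)⁻¹ = 1.57×10⁻¹¹ F.
Q = CV = 1.57×10⁻¹¹ × 45.6 = 7.14×10⁻¹⁰ C.

0.714 nC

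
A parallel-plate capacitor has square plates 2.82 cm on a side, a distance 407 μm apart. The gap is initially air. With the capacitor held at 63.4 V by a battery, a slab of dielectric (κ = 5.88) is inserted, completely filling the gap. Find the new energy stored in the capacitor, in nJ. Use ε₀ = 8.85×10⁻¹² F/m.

A = (2.82 cm)² = 7.95×10⁻⁴ m².
Initially C₁ = ε₀A/d = 8.85×10⁻¹² × 7.95×10⁻⁴ / 4.07×10⁻⁴ = 1.73×10⁻¹¹ F.
U₁ = 3.48×10⁻⁸ J.
Battery connected ⇒ V is held fixed. C₂ = 5.88 C₁ and U = ½CV², so U₂/U₁ = C₂/C₁ = 5.88.
U₂ = 5.88 × 3.48×10⁻⁸ = 2.04×10⁻⁷ J.

U ≈ 204 nJ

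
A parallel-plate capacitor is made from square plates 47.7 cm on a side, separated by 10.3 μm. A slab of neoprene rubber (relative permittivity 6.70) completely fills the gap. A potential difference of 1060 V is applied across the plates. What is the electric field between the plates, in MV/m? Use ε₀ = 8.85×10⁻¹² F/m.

E = V/d = 1060 / 1.03×10⁻⁵ = 1.03×10⁸ V/m.

103 MV/m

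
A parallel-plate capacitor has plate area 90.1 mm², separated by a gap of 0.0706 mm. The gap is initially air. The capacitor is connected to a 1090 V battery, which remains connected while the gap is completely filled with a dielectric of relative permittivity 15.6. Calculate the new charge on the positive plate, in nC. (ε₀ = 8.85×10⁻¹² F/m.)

192 nC

A = 90.1 mm² = 9.01×10⁻⁵ m².
Initially C₁ = ε₀A/d = 8.85×10⁻¹² × 9.01×10⁻⁵ / 7.06×10⁻⁵ = 1.13×10⁻¹¹ F.
Q₁ = 1.23×10⁻⁸ C.
Battery connected ⇒ V is held fixed. C₂ = 15.6 C₁ and Q = CV, so Q₂/Q₁ = C₂/C₁ = 15.6.
Q₂ = 15.6 × 1.23×10⁻⁸ = 1.92×10⁻⁷ C.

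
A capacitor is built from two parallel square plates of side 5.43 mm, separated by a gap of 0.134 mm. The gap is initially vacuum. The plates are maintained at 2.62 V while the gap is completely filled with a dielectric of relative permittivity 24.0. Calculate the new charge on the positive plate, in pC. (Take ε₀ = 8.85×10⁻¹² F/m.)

A = (5.43 mm)² = 2.95×10⁻⁵ m².
Initially C₁ = ε₀A/d = 8.85×10⁻¹² × 2.95×10⁻⁵ / 1.34×10⁻⁴ = 1.95×10⁻¹² F.
Q₁ = 5.10×10⁻¹² C.
Battery connected ⇒ V is held fixed. C₂ = 24.0 C₁ and Q = CV, so Q₂/Q₁ = C₂/C₁ = 24.0.
Q₂ = 24.0 × 5.10×10⁻¹² = 1.22×10⁻¹⁰ C.

Q ≈ 122 pC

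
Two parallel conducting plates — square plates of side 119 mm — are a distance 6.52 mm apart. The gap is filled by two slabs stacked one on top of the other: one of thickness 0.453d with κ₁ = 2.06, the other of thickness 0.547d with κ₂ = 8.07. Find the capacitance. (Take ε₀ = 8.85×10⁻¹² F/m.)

C ≈ 66.8 pF

A = (119 mm)² = 1.42×10⁻² m².
Stacked slabs ⇒ two capacitors in series, each with the full plate area.
C₁ = κ₁ε₀A/d₁ = 2.06 × 8.85×10⁻¹² × 1.42×10⁻² / 2.95×10⁻³ = 8.74×10⁻¹¹ F.
C₂ = κ₂ε₀A/d₂ = 8.07 × 8.85×10⁻¹² × 1.42×10⁻² / 3.57×10⁻³ = 2.84×10⁻¹⁰ F.
C = (1/C₁ + 1/C₂)⁻¹ = 6.68×10⁻¹¹ F.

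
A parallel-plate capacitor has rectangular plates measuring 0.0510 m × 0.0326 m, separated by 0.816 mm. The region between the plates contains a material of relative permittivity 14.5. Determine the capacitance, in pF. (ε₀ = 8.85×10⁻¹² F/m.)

C ≈ 261 pF

A = 0.0510 × 0.0326 m² = 1.66×10⁻³ m².
C = κε₀A/d = 14.5 × 8.85×10⁻¹² × 1.66×10⁻³ / 8.16×10⁻⁴ = 2.61×10⁻¹⁰ F.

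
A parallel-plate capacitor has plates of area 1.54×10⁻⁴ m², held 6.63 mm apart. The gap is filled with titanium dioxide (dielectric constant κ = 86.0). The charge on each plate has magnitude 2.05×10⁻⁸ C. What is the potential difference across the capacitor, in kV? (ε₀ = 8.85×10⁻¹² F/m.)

C = κε₀A/d = 86.0 × 8.85×10⁻¹² × 1.54×10⁻⁴ / 6.63×10⁻³ = 1.77×10⁻¹¹ F.
V = Q/C = 2.05×10⁻⁸ / 1.77×10⁻¹¹ = 1.16×10³ V.

1.16 kV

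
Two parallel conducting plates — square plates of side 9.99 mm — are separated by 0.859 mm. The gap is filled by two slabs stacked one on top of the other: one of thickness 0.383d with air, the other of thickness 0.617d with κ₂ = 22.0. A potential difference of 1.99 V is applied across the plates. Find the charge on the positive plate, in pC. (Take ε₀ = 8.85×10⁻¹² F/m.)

4.98 pC

A = (9.99 mm)² = 9.98×10⁻⁵ m².
Stacked slabs ⇒ two capacitors in series, each with the full plate area.
C₁ = κ₁ε₀A/d₁ = 1.00 × 8.85×10⁻¹² × 9.98×10⁻⁵ / 3.29×10⁻⁴ = 2.68×10⁻¹² F.
C₂ = κ₂ε₀A/d₂ = 22.0 × 8.85×10⁻¹² × 9.98×10⁻⁵ / 5.30×10⁻⁴ = 3.67×10⁻¹¹ F.
C = (1/C₁ + 1/C₂)⁻¹ = 2.50×10⁻¹² F.
Q = CV = 2.50×10⁻¹² × 1.99 = 4.98×10⁻¹² C.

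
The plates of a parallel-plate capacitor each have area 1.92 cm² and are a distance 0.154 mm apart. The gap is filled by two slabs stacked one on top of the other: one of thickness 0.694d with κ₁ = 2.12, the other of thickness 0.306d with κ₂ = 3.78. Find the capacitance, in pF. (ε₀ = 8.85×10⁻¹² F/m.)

C ≈ 27.0 pF

A = 1.92 cm² = 1.92×10⁻⁴ m².
Stacked slabs ⇒ two capacitors in series, each with the full plate area.
C₁ = κ₁ε₀A/d₁ = 2.12 × 8.85×10⁻¹² × 1.92×10⁻⁴ / 1.07×10⁻⁴ = 3.37×10⁻¹¹ F.
C₂ = κ₂ε₀A/d₂ = 3.78 × 8.85×10⁻¹² × 1.92×10⁻⁴ / 4.71×10⁻⁵ = 1.36×10⁻¹⁰ F.
C = (1/C₁ + 1/C₂)⁻¹ = 2.70×10⁻¹¹ F.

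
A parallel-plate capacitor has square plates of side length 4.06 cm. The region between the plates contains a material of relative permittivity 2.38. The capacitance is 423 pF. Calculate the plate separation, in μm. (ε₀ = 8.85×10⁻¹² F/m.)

A = (4.06 cm)² = 1.65×10⁻³ m².
d = κε₀A/C = 2.38 × 8.85×10⁻¹² × 1.65×10⁻³ / 4.23×10⁻¹⁰ = 8.21×10⁻⁵ m.

d ≈ 82.1 μm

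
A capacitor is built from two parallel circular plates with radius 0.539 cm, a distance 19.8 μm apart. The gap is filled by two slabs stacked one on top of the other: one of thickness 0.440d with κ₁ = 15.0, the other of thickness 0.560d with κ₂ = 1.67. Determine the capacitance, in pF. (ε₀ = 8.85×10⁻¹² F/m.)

112 pF

A = π(0.539 cm)² = 9.13×10⁻⁵ m².
Stacked slabs ⇒ two capacitors in series, each with the full plate area.
C₁ = κ₁ε₀A/d₁ = 15.0 × 8.85×10⁻¹² × 9.13×10⁻⁵ / 8.71×10⁻⁶ = 1.39×10⁻⁹ F.
C₂ = κ₂ε₀A/d₂ = 1.67 × 8.85×10⁻¹² × 9.13×10⁻⁵ / 1.11×10⁻⁵ = 1.22×10⁻¹⁰ F.
C = (1/C₁ + 1/C₂)⁻¹ = 1.12×10⁻¹⁰ F.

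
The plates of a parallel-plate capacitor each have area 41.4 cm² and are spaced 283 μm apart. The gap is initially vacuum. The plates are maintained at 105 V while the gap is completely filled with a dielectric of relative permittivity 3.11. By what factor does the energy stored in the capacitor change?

U₂/U₁ ≈ 3.11

Battery connected ⇒ V is held fixed.
C₂ = 3.11 C₁ and U = ½CV², so U₂/U₁ = C₂/C₁ = 3.11.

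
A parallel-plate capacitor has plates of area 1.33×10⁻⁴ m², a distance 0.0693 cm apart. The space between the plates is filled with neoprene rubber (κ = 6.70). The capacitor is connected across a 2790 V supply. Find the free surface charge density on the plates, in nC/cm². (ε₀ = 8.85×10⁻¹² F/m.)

σ ≈ 23.9 nC/cm²

C = κε₀A/d = 6.70 × 8.85×10⁻¹² × 1.33×10⁻⁴ / 6.93×10⁻⁴ = 1.14×10⁻¹¹ F.
σ = Q/A = CV/A = 1.14×10⁻¹¹ × 2790 / 1.33×10⁻⁴ = 2.39×10⁻⁴ C/m².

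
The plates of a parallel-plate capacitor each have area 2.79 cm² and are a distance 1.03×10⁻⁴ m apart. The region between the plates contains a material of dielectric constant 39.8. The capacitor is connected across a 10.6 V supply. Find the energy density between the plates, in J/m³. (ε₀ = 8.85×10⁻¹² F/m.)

1.87 J/m³

E = V/d = 10.6 / 1.03×10⁻⁴ = 1.03×10⁵ V/m.
u = ½κε₀E² = ½ × 39.8 × 8.85×10⁻¹² × (1.03×10⁵)² = 1.87 J/m³.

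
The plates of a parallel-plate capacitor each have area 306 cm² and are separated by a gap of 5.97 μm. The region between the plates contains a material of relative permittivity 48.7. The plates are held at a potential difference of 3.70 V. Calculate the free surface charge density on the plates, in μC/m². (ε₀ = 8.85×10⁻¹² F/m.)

267 μC/m²

A = 306 cm² = 3.06×10⁻² m².
C = κε₀A/d = 48.7 × 8.85×10⁻¹² × 3.06×10⁻² / 5.97×10⁻⁶ = 2.21×10⁻⁶ F.
σ = Q/A = CV/A = 2.21×10⁻⁶ × 3.70 / 3.06×10⁻² = 2.67×10⁻⁴ C/m².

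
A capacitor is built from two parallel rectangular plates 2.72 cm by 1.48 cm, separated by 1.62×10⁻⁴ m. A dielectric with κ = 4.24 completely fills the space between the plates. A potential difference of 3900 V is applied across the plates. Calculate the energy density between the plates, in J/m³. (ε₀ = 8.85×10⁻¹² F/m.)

1.09×10⁴ J/m³

E = V/d = 3900 / 1.62×10⁻⁴ = 2.41×10⁷ V/m.
u = ½κε₀E² = ½ × 4.24 × 8.85×10⁻¹² × (2.41×10⁷)² = 1.09×10⁴ J/m³.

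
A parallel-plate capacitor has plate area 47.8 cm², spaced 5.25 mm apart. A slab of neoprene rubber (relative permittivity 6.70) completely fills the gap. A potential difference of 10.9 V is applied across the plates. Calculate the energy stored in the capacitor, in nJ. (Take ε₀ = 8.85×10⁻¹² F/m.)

A = 47.8 cm² = 4.78×10⁻³ m².
C = κε₀A/d = 6.70 × 8.85×10⁻¹² × 4.78×10⁻³ / 5.25×10⁻³ = 5.40×10⁻¹¹ F.
U = ½CV² = ½ × 5.40×10⁻¹¹ × (10.9)² = 3.21×10⁻⁹ J.

3.21 nJ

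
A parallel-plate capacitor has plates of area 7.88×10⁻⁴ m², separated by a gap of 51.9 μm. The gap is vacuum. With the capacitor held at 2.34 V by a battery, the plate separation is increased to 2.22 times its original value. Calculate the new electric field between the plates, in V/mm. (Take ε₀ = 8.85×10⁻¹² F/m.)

E ≈ 20.3 V/mm

Initially C₁ = ε₀A/d = 8.85×10⁻¹² × 7.88×10⁻⁴ / 5.19×10⁻⁵ = 1.34×10⁻¹⁰ F.
E₁ = 4.51×10⁴ V/m.
Battery connected ⇒ V is held fixed. E = V/d, so E₂/E₁ = d₁/d₂ = 0.450.
E₂ = 0.450 × 4.51×10⁴ = 2.03×10⁴ V/m.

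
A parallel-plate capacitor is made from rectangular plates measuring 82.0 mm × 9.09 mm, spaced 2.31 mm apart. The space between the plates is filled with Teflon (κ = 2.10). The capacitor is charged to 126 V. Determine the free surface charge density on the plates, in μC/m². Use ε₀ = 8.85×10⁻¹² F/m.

A = 82.0 × 9.09 mm² = 7.45×10⁻⁴ m².
C = κε₀A/d = 2.10 × 8.85×10⁻¹² × 7.45×10⁻⁴ / 2.31×10⁻³ = 6.00×10⁻¹² F.
σ = Q/A = CV/A = 6.00×10⁻¹² × 126 / 7.45×10⁻⁴ = 1.01×10⁻⁶ C/m².

1.01 μC/m²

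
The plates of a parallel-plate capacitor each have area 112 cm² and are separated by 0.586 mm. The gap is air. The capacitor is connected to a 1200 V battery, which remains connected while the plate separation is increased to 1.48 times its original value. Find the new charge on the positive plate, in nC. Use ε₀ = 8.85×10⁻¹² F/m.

Q ≈ 137 nC

A = 112 cm² = 1.12×10⁻² m².
Initially C₁ = ε₀A/d = 8.85×10⁻¹² × 1.12×10⁻² / 5.86×10⁻⁴ = 1.69×10⁻¹⁰ F.
Q₁ = 2.03×10⁻⁷ C.
Battery connected ⇒ V is held fixed. C₂ = 0.676 C₁ and Q = CV, so Q₂/Q₁ = C₂/C₁ = 0.676.
Q₂ = 0.676 × 2.03×10⁻⁷ = 1.37×10⁻⁷ C.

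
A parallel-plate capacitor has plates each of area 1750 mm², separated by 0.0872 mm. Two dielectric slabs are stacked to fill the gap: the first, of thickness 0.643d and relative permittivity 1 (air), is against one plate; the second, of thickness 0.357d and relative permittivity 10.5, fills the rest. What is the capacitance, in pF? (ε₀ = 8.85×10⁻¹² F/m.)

A = 1750 mm² = 1.75×10⁻³ m².
Stacked slabs ⇒ two capacitors in series, each with the full plate area.
C₁ = κ₁ε₀A/d₁ = 1.00 × 8.85×10⁻¹² × 1.75×10⁻³ / 5.61×10⁻⁵ = 2.76×10⁻¹⁰ F.
C₂ = κ₂ε₀A/d₂ = 10.5 × 8.85×10⁻¹² × 1.75×10⁻³ / 3.11×10⁻⁵ = 5.22×10⁻⁹ F.
C = (1/C₁ + 1/C₂)⁻¹ = 2.62×10⁻¹⁰ F.

C ≈ 262 pF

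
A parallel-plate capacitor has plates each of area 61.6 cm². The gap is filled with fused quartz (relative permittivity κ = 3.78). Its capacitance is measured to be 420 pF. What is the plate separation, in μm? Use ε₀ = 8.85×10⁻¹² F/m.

A = 61.6 cm² = 6.16×10⁻³ m².
d = κε₀A/C = 3.78 × 8.85×10⁻¹² × 6.16×10⁻³ / 4.20×10⁻¹⁰ = 4.91×10⁻⁴ m.

d ≈ 491 μm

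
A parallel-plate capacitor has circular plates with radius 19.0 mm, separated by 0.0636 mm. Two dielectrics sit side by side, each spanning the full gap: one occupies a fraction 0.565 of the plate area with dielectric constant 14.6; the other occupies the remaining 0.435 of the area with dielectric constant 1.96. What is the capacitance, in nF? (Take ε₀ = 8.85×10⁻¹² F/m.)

1.44 nF

A = π(19.0 mm)² = 1.13×10⁻³ m².
Side-by-side slabs ⇒ two capacitors in parallel, each spanning the full gap.
C₁ = κ₁ε₀A₁/d = 14.6 × 8.85×10⁻¹² × 6.41×10⁻⁴ / 6.36×10⁻⁵ = 1.30×10⁻⁹ F.
C₂ = κ₂ε₀A₂/d = 1.96 × 8.85×10⁻¹² × 4.93×10⁻⁴ / 6.36×10⁻⁵ = 1.35×10⁻¹⁰ F.
C = C₁ + C₂ = 1.44×10⁻⁹ F.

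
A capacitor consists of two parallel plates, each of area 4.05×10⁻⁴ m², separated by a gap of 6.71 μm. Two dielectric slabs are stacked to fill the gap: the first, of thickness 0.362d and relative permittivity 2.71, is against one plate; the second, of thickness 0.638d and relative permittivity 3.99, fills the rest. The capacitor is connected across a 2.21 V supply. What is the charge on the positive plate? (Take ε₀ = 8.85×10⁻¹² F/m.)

Stacked slabs ⇒ two capacitors in series, each with the full plate area.
C₁ = κ₁ε₀A/d₁ = 2.71 × 8.85×10⁻¹² × 4.05×10⁻⁴ / 2.43×10⁻⁶ = 4.00×10⁻⁹ F.
C₂ = κ₂ε₀A/d₂ = 3.99 × 8.85×10⁻¹² × 4.05×10⁻⁴ / 4.28×10⁻⁶ = 3.34×10⁻⁹ F.
C = (1/C₁ + 1/C₂)⁻¹ = 1.82×10⁻⁹ F.
Q = CV = 1.82×10⁻⁹ × 2.21 = 4.02×10⁻⁹ C.

4.02 nC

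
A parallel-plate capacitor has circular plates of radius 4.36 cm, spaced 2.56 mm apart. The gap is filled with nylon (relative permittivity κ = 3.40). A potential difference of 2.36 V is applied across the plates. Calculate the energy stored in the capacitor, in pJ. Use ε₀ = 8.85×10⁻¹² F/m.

A = π(4.36 cm)² = 5.97×10⁻³ m².
C = κε₀A/d = 3.40 × 8.85×10⁻¹² × 5.97×10⁻³ / 2.56×10⁻³ = 7.02×10⁻¹¹ F.
U = ½CV² = ½ × 7.02×10⁻¹¹ × (2.36)² = 1.95×10⁻¹⁰ J.

195 pJ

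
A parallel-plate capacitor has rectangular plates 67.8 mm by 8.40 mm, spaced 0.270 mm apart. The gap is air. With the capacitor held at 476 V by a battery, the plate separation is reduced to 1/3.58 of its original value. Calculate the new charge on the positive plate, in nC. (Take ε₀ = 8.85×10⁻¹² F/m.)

Q ≈ 31.8 nC

A = 67.8 × 8.40 mm² = 5.70×10⁻⁴ m².
Initially C₁ = ε₀A/d = 8.85×10⁻¹² × 5.70×10⁻⁴ / 2.70×10⁻⁴ = 1.87×10⁻¹¹ F.
Q₁ = 8.89×10⁻⁹ C.
Battery connected ⇒ V is held fixed. C₂ = 3.58 C₁ and Q = CV, so Q₂/Q₁ = C₂/C₁ = 3.58.
Q₂ = 3.58 × 8.89×10⁻⁹ = 3.18×10⁻⁸ C.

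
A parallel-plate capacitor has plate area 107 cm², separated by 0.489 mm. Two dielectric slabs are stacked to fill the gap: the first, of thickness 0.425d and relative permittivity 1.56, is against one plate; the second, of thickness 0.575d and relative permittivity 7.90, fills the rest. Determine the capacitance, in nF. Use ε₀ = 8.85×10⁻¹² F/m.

0.561 nF

A = 107 cm² = 1.07×10⁻² m².
Stacked slabs ⇒ two capacitors in series, each with the full plate area.
C₁ = κ₁ε₀A/d₁ = 1.56 × 8.85×10⁻¹² × 1.07×10⁻² / 2.08×10⁻⁴ = 7.11×10⁻¹⁰ F.
C₂ = κ₂ε₀A/d₂ = 7.90 × 8.85×10⁻¹² × 1.07×10⁻² / 2.81×10⁻⁴ = 2.66×10⁻⁹ F.
C = (1/C₁ + 1/C₂)⁻¹ = 5.61×10⁻¹⁰ F.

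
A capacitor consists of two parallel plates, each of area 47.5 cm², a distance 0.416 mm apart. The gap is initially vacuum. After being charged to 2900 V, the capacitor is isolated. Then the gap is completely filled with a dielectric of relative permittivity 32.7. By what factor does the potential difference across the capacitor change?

0.0306

Isolated ⇒ Q is held fixed.
C₂ = 32.7 C₁ and V = Q/C, so V₂/V₁ = C₁/C₂ = 0.0306.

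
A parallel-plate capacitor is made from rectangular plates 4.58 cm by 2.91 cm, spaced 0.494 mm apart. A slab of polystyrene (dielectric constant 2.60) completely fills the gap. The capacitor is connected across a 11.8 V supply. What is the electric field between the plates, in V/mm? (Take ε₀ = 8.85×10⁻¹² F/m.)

E = V/d = 11.8 / 4.94×10⁻⁴ = 2.39×10⁴ V/m.

23.9 V/mm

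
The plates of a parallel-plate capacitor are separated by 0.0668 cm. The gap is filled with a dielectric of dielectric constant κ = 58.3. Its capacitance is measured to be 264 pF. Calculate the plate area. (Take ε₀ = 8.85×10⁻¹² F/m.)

A ≈ 342 mm²

A = Cd/(κε₀) = 2.64×10⁻¹⁰ × 6.68×10⁻⁴ / (58.3 × 8.85×10⁻¹²) = 3.42×10⁻⁴ m².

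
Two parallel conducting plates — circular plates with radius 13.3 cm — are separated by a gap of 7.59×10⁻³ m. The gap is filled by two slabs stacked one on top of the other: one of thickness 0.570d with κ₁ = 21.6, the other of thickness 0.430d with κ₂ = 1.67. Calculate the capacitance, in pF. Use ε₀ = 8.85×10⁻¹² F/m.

A = π(13.3 cm)² = 5.56×10⁻² m².
Stacked slabs ⇒ two capacitors in series, each with the full plate area.
C₁ = κ₁ε₀A/d₁ = 21.6 × 8.85×10⁻¹² × 5.56×10⁻² / 4.33×10⁻³ = 2.46×10⁻⁹ F.
C₂ = κ₂ε₀A/d₂ = 1.67 × 8.85×10⁻¹² × 5.56×10⁻² / 3.26×10⁻³ = 2.52×10⁻¹⁰ F.
C = (1/C₁ + 1/C₂)⁻¹ = 2.28×10⁻¹⁰ F.

228 pF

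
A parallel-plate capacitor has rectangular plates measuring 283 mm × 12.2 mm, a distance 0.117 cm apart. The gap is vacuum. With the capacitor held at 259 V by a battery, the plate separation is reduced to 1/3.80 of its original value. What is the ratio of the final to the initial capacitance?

3.80

C = ε₀A/d scales as 1/d, so C₂/C₁ = d₁/d₂ = 3.80.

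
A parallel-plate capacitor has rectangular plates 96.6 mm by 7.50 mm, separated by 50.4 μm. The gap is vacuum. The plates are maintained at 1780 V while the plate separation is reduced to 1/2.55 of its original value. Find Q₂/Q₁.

2.55

Battery connected ⇒ V is held fixed.
C₂ = 2.55 C₁ and Q = CV, so Q₂/Q₁ = C₂/C₁ = 2.55.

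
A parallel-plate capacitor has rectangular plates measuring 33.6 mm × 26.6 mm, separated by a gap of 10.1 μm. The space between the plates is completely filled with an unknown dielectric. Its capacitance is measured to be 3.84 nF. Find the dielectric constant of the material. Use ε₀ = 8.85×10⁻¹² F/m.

A = 33.6 × 26.6 mm² = 8.94×10⁻⁴ m².
κ = Cd/(ε₀A) = 3.84×10⁻⁹ × 1.01×10⁻⁵ / (8.85×10⁻¹² × 8.94×10⁻⁴) = 4.90.

κ ≈ 4.90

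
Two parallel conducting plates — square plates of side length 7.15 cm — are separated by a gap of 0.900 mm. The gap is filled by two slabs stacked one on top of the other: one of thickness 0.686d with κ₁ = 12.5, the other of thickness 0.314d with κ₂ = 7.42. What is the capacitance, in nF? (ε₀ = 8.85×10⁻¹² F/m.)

A = (7.15 cm)² = 5.11×10⁻³ m².
Stacked slabs ⇒ two capacitors in series, each with the full plate area.
C₁ = κ₁ε₀A/d₁ = 12.5 × 8.85×10⁻¹² × 5.11×10⁻³ / 6.17×10⁻⁴ = 9.16×10⁻¹⁰ F.
C₂ = κ₂ε₀A/d₂ = 7.42 × 8.85×10⁻¹² × 5.11×10⁻³ / 2.83×10⁻⁴ = 1.19×10⁻⁹ F.
C = (1/C₁ + 1/C₂)⁻¹ = 5.17×10⁻¹⁰ F.

0.517 nF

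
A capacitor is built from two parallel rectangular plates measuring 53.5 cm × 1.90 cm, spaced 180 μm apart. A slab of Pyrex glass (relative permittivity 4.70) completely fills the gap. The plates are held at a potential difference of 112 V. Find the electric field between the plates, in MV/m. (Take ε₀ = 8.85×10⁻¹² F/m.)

E = V/d = 112 / 1.80×10⁻⁴ = 6.22×10⁵ V/m.

E ≈ 0.622 MV/m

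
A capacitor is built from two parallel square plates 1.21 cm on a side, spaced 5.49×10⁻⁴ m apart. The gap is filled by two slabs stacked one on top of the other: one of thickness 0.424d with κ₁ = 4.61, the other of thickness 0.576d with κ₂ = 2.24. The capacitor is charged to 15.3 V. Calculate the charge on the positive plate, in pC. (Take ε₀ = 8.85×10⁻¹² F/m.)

103 pC

A = (1.21 cm)² = 1.46×10⁻⁴ m².
Stacked slabs ⇒ two capacitors in series, each with the full plate area.
C₁ = κ₁ε₀A/d₁ = 4.61 × 8.85×10⁻¹² × 1.46×10⁻⁴ / 2.33×10⁻⁴ = 2.57×10⁻¹¹ F.
C₂ = κ₂ε₀A/d₂ = 2.24 × 8.85×10⁻¹² × 1.46×10⁻⁴ / 3.16×10⁻⁴ = 9.18×10⁻¹² F.
C = (1/C₁ + 1/C₂)⁻¹ = 6.76×10⁻¹² F.
Q = CV = 6.76×10⁻¹² × 15.3 = 1.03×10⁻¹⁰ C.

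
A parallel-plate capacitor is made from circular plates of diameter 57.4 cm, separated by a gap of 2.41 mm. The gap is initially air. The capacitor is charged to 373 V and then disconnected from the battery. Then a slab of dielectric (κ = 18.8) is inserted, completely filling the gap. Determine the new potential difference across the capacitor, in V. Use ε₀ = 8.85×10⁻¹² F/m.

19.8 V

A = π(57.4/2 cm)² = 0.259 m².
Initially C₁ = ε₀A/d = 8.85×10⁻¹² × 0.259 / 2.41×10⁻³ = 9.50×10⁻¹⁰ F.
V₁ = 3.73×10² V.
Isolated ⇒ Q is held fixed. C₂ = 18.8 C₁ and V = Q/C, so V₂/V₁ = C₁/C₂ = 0.0532.
V₂ = 0.0532 × 3.73×10² = 19.8 V.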